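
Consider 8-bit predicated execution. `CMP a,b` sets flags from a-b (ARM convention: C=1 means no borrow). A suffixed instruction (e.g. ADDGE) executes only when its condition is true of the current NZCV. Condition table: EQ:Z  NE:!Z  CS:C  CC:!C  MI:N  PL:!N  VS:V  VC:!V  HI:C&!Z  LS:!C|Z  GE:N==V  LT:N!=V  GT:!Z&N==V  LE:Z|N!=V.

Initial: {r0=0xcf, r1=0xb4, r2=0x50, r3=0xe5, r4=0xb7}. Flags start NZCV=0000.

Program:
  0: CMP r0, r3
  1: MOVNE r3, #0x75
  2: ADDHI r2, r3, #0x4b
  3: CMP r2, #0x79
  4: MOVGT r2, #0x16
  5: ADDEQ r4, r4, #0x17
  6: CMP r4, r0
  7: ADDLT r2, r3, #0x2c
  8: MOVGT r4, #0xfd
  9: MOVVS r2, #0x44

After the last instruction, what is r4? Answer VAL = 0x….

0: ✓ CMP  NZCV=1000
1: ✓ MOVNE  r3←0x75
2: · ADDHI
3: ✓ CMP  NZCV=1000
4: · MOVGT
5: · ADDEQ
6: ✓ CMP  NZCV=1000
7: ✓ ADDLT  r2←0xa1
8: · MOVGT
9: · MOVVS

VAL = 0xb7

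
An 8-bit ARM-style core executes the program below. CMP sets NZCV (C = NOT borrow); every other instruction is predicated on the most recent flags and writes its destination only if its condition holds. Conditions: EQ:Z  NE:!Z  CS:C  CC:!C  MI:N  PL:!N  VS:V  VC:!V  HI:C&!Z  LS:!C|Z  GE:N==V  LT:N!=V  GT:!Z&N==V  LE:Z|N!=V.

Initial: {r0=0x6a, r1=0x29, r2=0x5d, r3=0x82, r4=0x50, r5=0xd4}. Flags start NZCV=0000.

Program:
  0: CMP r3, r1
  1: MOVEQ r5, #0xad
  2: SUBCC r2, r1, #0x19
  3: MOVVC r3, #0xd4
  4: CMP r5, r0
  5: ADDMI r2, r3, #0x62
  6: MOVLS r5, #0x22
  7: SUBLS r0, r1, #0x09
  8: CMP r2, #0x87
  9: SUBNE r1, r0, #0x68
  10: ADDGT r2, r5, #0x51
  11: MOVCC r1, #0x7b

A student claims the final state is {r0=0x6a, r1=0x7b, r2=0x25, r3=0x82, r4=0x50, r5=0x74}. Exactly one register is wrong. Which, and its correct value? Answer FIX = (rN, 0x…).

[0] flags=0011 → (cmp)
[1] flags=0011 EQ?F → skip
[2] flags=0011 CC?F → skip
[3] flags=0011 VC?F → skip
[4] flags=0011 → (cmp)
[5] flags=0011 MI?F → skip
[6] flags=0011 LS?F → skip
[7] flags=0011 LS?F → skip
[8] flags=1001 → (cmp)
[9] flags=1001 NE?T → r1=0x02
[10] flags=1001 GT?T → r2=0x25
[11] flags=1001 CC?T → r1=0x7b

FIX = (r5, 0xd4)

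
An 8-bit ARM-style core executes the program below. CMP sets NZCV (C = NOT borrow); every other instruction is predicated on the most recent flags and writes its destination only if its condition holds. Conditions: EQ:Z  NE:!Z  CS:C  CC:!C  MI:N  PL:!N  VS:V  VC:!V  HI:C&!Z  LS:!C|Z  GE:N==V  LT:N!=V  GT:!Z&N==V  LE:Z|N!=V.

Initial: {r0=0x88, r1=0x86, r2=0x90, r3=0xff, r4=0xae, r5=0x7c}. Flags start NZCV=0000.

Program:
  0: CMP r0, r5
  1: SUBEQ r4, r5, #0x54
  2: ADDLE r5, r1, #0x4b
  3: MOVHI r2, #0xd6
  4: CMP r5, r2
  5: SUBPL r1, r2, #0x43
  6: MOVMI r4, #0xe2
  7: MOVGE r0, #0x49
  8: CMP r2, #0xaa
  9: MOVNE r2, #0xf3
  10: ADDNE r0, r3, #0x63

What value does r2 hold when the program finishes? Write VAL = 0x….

[0] flags=0011 → (cmp)
[1] flags=0011 EQ?F → skip
[2] flags=0011 LE?T → r5=0xd1
[3] flags=0011 HI?T → r2=0xd6
[4] flags=1000 → (cmp)
[5] flags=1000 PL?F → skip
[6] flags=1000 MI?T → r4=0xe2
[7] flags=1000 GE?F → skip
[8] flags=0010 → (cmp)
[9] flags=0010 NE?T → r2=0xf3
[10] flags=0010 NE?T → r0=0x62

VAL = 0xf3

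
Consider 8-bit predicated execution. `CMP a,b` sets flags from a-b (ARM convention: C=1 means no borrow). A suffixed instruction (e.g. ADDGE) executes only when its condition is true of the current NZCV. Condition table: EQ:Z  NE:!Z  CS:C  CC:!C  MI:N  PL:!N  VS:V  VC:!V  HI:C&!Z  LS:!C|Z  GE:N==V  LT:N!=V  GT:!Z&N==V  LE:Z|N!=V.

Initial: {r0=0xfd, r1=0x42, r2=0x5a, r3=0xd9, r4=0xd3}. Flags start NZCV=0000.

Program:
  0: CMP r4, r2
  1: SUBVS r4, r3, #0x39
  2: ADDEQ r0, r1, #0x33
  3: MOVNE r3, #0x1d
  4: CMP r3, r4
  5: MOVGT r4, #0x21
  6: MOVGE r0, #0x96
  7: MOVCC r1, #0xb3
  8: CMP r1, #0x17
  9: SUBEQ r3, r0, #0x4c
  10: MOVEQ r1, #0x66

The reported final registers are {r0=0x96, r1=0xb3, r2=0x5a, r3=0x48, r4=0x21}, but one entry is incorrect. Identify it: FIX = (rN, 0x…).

FIX = (r3, 0x1d)

0: ✓ CMP  NZCV=0011
1: ✓ SUBVS  r4←0xa0
2: · ADDEQ
3: ✓ MOVNE  r3←0x1d
4: ✓ CMP  NZCV=0000
5: ✓ MOVGT  r4←0x21
6: ✓ MOVGE  r0←0x96
7: ✓ MOVCC  r1←0xb3
8: ✓ CMP  NZCV=1010
9: · SUBEQ
10: · MOVEQ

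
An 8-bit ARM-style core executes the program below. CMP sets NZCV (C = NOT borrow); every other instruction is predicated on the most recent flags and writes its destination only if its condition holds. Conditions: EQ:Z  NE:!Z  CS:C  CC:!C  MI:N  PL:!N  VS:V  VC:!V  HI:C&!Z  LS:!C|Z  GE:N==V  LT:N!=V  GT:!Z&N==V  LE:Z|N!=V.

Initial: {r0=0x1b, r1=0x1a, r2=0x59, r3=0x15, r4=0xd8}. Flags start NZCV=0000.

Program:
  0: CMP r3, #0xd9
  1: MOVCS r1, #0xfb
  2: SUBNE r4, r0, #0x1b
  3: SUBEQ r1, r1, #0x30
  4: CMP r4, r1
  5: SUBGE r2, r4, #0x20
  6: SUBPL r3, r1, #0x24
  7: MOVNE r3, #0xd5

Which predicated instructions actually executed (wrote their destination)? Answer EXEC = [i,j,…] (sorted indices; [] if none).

EXEC = [2,7]

[0] flags=0000 → (cmp)
[1] flags=0000 CS?F → skip
[2] flags=0000 NE?T → r4=0x00
[3] flags=0000 EQ?F → skip
[4] flags=1000 → (cmp)
[5] flags=1000 GE?F → skip
[6] flags=1000 PL?F → skip
[7] flags=1000 NE?T → r3=0xd5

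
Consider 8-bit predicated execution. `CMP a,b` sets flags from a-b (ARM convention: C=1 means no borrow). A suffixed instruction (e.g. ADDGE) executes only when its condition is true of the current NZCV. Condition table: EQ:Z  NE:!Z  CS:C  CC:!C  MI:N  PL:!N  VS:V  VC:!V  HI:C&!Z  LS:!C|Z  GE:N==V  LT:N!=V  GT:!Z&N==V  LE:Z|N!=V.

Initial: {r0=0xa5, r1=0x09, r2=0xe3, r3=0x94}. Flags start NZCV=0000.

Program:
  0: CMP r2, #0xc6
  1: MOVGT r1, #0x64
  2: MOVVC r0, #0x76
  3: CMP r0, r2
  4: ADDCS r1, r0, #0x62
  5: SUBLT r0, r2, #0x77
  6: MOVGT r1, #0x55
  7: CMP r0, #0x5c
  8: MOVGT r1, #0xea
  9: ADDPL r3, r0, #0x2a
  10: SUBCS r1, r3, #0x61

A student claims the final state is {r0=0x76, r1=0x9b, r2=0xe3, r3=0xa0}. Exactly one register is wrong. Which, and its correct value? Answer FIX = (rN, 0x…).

[0] flags=0010 → (cmp)
[1] flags=0010 GT?T → r1=0x64
[2] flags=0010 VC?T → r0=0x76
[3] flags=1001 → (cmp)
[4] flags=1001 CS?F → skip
[5] flags=1001 LT?F → skip
[6] flags=1001 GT?T → r1=0x55
[7] flags=0010 → (cmp)
[8] flags=0010 GT?T → r1=0xea
[9] flags=0010 PL?T → r3=0xa0
[10] flags=0010 CS?T → r1=0x3f

FIX = (r1, 0x3f)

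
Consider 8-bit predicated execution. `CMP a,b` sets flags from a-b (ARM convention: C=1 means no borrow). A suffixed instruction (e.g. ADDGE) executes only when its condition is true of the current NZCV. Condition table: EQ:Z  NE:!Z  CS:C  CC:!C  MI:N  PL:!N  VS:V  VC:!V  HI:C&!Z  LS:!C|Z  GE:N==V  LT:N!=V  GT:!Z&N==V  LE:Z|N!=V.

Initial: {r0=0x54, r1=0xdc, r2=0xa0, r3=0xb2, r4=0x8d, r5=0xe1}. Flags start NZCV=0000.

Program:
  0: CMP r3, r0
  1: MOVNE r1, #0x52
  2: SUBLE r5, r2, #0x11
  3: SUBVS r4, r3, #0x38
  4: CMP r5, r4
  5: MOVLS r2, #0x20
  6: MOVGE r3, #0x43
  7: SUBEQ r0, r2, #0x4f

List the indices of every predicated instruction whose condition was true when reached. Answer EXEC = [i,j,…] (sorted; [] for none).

0: ✓ CMP  NZCV=0011
1: ✓ MOVNE  r1←0x52
2: ✓ SUBLE  r5←0x8f
3: ✓ SUBVS  r4←0x7a
4: ✓ CMP  NZCV=0011
5: · MOVLS
6: · MOVGE
7: · SUBEQ

EXEC = [1,2,3]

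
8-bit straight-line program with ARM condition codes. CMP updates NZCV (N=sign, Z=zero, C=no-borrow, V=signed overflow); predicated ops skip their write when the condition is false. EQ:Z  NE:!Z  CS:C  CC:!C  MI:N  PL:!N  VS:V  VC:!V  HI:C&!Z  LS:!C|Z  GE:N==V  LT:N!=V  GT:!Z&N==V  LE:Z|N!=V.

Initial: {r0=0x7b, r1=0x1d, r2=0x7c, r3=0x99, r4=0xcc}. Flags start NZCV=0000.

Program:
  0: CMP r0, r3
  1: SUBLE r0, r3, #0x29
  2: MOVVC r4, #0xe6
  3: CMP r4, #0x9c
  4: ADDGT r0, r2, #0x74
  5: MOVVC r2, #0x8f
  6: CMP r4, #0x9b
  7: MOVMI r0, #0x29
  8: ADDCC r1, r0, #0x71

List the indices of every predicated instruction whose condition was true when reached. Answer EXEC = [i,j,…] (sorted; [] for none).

0: ✓ CMP  NZCV=1001
1: · SUBLE
2: · MOVVC
3: ✓ CMP  NZCV=0010
4: ✓ ADDGT  r0←0xf0
5: ✓ MOVVC  r2←0x8f
6: ✓ CMP  NZCV=0010
7: · MOVMI
8: · ADDCC

EXEC = [4,5]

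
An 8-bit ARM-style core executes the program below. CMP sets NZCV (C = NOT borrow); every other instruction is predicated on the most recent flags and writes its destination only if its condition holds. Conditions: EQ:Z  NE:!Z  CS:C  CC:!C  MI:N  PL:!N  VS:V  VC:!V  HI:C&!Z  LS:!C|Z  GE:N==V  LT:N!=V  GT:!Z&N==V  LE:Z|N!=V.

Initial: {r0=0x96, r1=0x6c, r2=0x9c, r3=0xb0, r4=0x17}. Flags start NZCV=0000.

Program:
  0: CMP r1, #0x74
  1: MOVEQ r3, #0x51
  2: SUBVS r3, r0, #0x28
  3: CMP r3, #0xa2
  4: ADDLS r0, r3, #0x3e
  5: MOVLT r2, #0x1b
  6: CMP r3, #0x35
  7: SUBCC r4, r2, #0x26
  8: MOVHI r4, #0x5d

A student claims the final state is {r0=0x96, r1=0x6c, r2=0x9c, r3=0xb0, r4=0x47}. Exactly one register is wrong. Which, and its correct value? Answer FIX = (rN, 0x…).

FIX = (r4, 0x5d)

0: ✓ CMP  NZCV=1000
1: · MOVEQ
2: · SUBVS
3: ✓ CMP  NZCV=0010
4: · ADDLS
5: · MOVLT
6: ✓ CMP  NZCV=0011
7: · SUBCC
8: ✓ MOVHI  r4←0x5d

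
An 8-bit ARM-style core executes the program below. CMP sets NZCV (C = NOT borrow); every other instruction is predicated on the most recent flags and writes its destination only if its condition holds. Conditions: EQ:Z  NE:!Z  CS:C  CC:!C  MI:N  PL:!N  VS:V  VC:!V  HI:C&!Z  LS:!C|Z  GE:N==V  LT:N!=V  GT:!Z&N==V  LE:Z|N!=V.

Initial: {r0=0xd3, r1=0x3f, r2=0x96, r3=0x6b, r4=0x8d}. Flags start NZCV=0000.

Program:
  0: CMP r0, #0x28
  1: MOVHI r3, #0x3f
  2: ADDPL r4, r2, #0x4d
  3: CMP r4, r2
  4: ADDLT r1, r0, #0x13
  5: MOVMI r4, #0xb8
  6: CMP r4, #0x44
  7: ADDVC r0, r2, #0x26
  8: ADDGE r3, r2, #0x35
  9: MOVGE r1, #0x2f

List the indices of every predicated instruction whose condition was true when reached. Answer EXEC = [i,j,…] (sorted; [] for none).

0: ✓ CMP  NZCV=1010
1: ✓ MOVHI  r3←0x3f
2: · ADDPL
3: ✓ CMP  NZCV=1000
4: ✓ ADDLT  r1←0xe6
5: ✓ MOVMI  r4←0xb8
6: ✓ CMP  NZCV=0011
7: · ADDVC
8: · ADDGE
9: · MOVGE

EXEC = [1,4,5]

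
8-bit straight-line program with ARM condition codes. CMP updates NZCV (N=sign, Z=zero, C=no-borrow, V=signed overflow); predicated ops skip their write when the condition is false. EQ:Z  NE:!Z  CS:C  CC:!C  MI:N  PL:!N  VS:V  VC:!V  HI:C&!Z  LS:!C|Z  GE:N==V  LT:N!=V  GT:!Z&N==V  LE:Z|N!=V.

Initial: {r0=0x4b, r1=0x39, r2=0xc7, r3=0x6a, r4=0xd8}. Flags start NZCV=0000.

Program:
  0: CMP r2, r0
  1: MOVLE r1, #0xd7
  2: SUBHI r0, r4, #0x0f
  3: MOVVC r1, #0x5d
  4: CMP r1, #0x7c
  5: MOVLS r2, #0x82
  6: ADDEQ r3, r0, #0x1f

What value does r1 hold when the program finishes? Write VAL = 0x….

0: ✓ CMP  NZCV=0011
1: ✓ MOVLE  r1←0xd7
2: ✓ SUBHI  r0←0xc9
3: · MOVVC
4: ✓ CMP  NZCV=0011
5: · MOVLS
6: · ADDEQ

VAL = 0xd7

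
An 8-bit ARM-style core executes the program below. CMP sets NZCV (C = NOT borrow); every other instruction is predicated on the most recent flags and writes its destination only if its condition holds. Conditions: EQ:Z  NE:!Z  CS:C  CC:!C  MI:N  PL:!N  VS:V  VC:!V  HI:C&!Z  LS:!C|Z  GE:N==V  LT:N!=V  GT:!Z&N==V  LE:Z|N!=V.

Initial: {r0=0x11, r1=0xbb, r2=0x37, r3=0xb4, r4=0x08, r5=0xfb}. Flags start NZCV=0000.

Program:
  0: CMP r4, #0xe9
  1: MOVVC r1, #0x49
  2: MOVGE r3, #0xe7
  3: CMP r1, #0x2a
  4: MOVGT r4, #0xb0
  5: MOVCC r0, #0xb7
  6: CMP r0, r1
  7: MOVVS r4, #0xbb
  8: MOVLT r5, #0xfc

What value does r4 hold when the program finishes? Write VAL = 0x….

VAL = 0xb0

[0] flags=0000 → (cmp)
[1] flags=0000 VC?T → r1=0x49
[2] flags=0000 GE?T → r3=0xe7
[3] flags=0010 → (cmp)
[4] flags=0010 GT?T → r4=0xb0
[5] flags=0010 CC?F → skip
[6] flags=1000 → (cmp)
[7] flags=1000 VS?F → skip
[8] flags=1000 LT?T → r5=0xfc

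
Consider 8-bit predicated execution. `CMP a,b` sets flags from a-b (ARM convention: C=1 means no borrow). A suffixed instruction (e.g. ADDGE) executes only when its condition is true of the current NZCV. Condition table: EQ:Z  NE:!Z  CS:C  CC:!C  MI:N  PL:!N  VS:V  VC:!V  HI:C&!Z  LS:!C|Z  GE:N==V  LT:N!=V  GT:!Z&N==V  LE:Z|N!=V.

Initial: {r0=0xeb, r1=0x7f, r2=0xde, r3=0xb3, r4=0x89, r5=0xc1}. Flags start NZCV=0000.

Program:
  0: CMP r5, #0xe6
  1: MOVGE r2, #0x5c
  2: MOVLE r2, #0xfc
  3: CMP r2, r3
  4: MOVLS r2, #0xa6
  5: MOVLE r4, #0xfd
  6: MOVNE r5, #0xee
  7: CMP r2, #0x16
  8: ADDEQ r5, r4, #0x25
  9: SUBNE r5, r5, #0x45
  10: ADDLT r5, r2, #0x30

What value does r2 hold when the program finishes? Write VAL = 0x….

[0] flags=1000 → (cmp)
[1] flags=1000 GE?F → skip
[2] flags=1000 LE?T → r2=0xfc
[3] flags=0010 → (cmp)
[4] flags=0010 LS?F → skip
[5] flags=0010 LE?F → skip
[6] flags=0010 NE?T → r5=0xee
[7] flags=1010 → (cmp)
[8] flags=1010 EQ?F → skip
[9] flags=1010 NE?T → r5=0xa9
[10] flags=1010 LT?T → r5=0x2c

VAL = 0xfc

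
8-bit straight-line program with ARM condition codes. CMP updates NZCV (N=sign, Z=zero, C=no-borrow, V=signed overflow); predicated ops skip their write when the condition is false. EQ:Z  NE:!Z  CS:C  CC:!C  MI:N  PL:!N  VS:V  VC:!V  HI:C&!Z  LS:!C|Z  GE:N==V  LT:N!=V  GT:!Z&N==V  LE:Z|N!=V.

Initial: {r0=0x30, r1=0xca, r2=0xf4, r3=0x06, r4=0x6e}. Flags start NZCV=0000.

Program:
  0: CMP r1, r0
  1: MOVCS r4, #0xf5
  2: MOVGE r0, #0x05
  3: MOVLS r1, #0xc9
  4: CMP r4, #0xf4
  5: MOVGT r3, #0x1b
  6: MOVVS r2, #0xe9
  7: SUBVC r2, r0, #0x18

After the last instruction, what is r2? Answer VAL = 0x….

[0] flags=1010 → (cmp)
[1] flags=1010 CS?T → r4=0xf5
[2] flags=1010 GE?F → skip
[3] flags=1010 LS?F → skip
[4] flags=0010 → (cmp)
[5] flags=0010 GT?T → r3=0x1b
[6] flags=0010 VS?F → skip
[7] flags=0010 VC?T → r2=0x18

VAL = 0x18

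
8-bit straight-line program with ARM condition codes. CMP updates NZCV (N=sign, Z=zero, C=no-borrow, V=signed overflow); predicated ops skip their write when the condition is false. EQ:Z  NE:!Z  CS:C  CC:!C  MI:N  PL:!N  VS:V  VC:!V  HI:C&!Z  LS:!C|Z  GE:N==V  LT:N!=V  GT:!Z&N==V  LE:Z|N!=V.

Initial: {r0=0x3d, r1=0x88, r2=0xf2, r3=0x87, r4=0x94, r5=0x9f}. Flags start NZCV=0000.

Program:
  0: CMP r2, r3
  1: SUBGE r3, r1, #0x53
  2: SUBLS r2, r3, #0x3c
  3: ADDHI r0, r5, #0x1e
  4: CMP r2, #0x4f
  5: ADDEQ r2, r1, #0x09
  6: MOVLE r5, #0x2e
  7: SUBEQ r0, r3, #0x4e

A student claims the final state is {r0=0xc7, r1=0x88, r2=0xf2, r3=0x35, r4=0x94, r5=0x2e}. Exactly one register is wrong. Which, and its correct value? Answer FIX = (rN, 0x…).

FIX = (r0, 0xbd)

0: ✓ CMP  NZCV=0010
1: ✓ SUBGE  r3←0x35
2: · SUBLS
3: ✓ ADDHI  r0←0xbd
4: ✓ CMP  NZCV=1010
5: · ADDEQ
6: ✓ MOVLE  r5←0x2e
7: · SUBEQ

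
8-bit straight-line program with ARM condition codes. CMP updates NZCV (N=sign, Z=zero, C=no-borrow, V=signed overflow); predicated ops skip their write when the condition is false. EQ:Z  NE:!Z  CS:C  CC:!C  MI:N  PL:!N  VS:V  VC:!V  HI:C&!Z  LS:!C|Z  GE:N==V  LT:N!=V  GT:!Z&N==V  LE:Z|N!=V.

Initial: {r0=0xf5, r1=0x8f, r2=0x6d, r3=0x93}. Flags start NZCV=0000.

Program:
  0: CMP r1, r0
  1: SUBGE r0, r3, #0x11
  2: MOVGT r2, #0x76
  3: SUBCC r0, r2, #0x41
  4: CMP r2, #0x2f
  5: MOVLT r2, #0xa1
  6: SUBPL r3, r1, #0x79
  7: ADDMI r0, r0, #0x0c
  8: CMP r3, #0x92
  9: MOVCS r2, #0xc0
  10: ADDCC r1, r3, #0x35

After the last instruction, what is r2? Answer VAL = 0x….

VAL = 0x6d

0: ✓ CMP  NZCV=1000
1: · SUBGE
2: · MOVGT
3: ✓ SUBCC  r0←0x2c
4: ✓ CMP  NZCV=0010
5: · MOVLT
6: ✓ SUBPL  r3←0x16
7: · ADDMI
8: ✓ CMP  NZCV=1001
9: · MOVCS
10: ✓ ADDCC  r1←0x4b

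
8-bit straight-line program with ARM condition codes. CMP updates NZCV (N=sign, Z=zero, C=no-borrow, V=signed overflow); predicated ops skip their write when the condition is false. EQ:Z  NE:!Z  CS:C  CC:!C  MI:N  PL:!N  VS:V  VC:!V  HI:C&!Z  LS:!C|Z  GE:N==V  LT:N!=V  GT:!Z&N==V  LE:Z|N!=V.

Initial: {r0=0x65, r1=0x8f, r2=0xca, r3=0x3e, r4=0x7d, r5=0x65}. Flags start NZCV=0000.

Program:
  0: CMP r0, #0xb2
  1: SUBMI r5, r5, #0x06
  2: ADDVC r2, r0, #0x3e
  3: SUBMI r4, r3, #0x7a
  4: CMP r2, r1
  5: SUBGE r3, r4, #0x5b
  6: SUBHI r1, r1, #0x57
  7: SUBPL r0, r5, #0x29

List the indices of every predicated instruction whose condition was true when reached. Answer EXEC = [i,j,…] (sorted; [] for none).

EXEC = [1,3,5,6,7]

[0] flags=1001 → (cmp)
[1] flags=1001 MI?T → r5=0x5f
[2] flags=1001 VC?F → skip
[3] flags=1001 MI?T → r4=0xc4
[4] flags=0010 → (cmp)
[5] flags=0010 GE?T → r3=0x69
[6] flags=0010 HI?T → r1=0x38
[7] flags=0010 PL?T → r0=0x36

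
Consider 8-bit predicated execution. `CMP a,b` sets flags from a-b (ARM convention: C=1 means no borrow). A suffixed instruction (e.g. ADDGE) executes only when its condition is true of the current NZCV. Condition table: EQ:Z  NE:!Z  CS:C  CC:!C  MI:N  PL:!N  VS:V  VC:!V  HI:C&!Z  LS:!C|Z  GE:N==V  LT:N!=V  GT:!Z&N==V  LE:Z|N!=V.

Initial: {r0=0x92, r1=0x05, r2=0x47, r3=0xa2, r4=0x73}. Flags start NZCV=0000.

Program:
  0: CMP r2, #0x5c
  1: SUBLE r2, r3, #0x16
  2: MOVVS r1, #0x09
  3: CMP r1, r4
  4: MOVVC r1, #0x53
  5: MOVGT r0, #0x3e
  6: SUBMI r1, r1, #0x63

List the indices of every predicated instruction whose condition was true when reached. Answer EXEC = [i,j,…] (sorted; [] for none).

0: ✓ CMP  NZCV=1000
1: ✓ SUBLE  r2←0x8c
2: · MOVVS
3: ✓ CMP  NZCV=1000
4: ✓ MOVVC  r1←0x53
5: · MOVGT
6: ✓ SUBMI  r1←0xf0

EXEC = [1,4,6]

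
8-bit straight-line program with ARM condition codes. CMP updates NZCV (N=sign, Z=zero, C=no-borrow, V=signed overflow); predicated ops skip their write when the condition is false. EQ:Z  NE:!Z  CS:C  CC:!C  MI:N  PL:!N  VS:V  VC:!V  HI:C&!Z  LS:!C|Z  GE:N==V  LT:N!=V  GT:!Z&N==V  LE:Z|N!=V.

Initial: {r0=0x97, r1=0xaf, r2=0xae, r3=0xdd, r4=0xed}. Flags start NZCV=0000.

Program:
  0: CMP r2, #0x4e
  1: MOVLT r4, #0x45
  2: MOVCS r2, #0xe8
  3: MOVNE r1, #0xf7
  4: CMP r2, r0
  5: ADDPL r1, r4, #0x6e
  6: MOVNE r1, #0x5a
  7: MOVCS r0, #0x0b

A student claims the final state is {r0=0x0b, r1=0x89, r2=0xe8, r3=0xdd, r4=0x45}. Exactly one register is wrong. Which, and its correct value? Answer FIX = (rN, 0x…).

[0] flags=0011 → (cmp)
[1] flags=0011 LT?T → r4=0x45
[2] flags=0011 CS?T → r2=0xe8
[3] flags=0011 NE?T → r1=0xf7
[4] flags=0010 → (cmp)
[5] flags=0010 PL?T → r1=0xb3
[6] flags=0010 NE?T → r1=0x5a
[7] flags=0010 CS?T → r0=0x0b

FIX = (r1, 0x5a)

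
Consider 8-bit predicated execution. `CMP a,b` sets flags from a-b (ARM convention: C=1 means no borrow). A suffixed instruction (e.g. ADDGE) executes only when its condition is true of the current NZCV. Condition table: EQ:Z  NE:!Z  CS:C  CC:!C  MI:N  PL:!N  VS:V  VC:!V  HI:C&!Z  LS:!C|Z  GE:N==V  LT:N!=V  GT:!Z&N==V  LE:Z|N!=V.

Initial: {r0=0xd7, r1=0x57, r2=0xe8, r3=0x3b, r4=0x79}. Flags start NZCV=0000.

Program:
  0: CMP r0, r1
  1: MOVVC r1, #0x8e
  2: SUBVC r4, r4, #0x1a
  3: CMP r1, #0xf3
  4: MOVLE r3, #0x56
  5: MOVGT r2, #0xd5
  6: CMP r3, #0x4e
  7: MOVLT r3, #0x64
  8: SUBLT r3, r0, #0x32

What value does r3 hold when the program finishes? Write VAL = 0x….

[0] flags=1010 → (cmp)
[1] flags=1010 VC?T → r1=0x8e
[2] flags=1010 VC?T → r4=0x5f
[3] flags=1000 → (cmp)
[4] flags=1000 LE?T → r3=0x56
[5] flags=1000 GT?F → skip
[6] flags=0010 → (cmp)
[7] flags=0010 LT?F → skip
[8] flags=0010 LT?F → skip

VAL = 0x56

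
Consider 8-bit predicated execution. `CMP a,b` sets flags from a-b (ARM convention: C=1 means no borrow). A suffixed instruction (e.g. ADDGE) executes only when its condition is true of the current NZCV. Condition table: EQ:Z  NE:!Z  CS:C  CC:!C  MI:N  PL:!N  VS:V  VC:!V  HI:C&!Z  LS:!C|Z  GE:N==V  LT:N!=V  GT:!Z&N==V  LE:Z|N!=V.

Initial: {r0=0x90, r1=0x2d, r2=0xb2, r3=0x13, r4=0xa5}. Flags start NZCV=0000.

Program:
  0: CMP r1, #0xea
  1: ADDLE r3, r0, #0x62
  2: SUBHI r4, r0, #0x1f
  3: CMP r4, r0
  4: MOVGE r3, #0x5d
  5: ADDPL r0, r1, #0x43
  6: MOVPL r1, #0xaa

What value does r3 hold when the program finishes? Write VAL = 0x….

[0] flags=0000 → (cmp)
[1] flags=0000 LE?F → skip
[2] flags=0000 HI?F → skip
[3] flags=0010 → (cmp)
[4] flags=0010 GE?T → r3=0x5d
[5] flags=0010 PL?T → r0=0x70
[6] flags=0010 PL?T → r1=0xaa

VAL = 0x5d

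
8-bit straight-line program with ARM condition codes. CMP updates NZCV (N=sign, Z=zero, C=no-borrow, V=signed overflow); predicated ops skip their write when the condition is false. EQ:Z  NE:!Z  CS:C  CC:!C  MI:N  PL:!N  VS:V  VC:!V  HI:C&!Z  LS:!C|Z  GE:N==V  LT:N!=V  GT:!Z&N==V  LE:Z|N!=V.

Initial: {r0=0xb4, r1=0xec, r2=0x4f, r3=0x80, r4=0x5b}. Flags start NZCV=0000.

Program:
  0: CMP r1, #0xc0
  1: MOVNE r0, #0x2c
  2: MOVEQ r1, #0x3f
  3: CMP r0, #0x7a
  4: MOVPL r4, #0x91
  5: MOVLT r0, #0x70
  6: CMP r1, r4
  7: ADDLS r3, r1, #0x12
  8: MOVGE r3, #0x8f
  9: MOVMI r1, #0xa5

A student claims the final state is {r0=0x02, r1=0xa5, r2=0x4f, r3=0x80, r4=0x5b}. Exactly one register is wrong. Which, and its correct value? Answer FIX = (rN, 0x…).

[0] flags=0010 → (cmp)
[1] flags=0010 NE?T → r0=0x2c
[2] flags=0010 EQ?F → skip
[3] flags=1000 → (cmp)
[4] flags=1000 PL?F → skip
[5] flags=1000 LT?T → r0=0x70
[6] flags=1010 → (cmp)
[7] flags=1010 LS?F → skip
[8] flags=1010 GE?F → skip
[9] flags=1010 MI?T → r1=0xa5

FIX = (r0, 0x70)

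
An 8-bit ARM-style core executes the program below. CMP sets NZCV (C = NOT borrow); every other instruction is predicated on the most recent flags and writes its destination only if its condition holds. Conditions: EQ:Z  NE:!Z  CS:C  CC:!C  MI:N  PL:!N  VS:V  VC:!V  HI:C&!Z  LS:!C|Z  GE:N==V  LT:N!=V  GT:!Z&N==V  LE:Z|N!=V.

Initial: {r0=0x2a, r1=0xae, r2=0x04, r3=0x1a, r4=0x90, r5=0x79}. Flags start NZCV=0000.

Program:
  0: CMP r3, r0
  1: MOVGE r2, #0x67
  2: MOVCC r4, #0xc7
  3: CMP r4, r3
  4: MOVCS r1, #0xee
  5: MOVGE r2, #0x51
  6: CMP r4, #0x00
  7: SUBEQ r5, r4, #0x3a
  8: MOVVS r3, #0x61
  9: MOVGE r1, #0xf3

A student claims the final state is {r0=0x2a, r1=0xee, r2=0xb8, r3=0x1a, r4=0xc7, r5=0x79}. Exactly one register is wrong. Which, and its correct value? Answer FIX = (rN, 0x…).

FIX = (r2, 0x04)

[0] flags=1000 → (cmp)
[1] flags=1000 GE?F → skip
[2] flags=1000 CC?T → r4=0xc7
[3] flags=1010 → (cmp)
[4] flags=1010 CS?T → r1=0xee
[5] flags=1010 GE?F → skip
[6] flags=1010 → (cmp)
[7] flags=1010 EQ?F → skip
[8] flags=1010 VS?F → skip
[9] flags=1010 GE?F → skip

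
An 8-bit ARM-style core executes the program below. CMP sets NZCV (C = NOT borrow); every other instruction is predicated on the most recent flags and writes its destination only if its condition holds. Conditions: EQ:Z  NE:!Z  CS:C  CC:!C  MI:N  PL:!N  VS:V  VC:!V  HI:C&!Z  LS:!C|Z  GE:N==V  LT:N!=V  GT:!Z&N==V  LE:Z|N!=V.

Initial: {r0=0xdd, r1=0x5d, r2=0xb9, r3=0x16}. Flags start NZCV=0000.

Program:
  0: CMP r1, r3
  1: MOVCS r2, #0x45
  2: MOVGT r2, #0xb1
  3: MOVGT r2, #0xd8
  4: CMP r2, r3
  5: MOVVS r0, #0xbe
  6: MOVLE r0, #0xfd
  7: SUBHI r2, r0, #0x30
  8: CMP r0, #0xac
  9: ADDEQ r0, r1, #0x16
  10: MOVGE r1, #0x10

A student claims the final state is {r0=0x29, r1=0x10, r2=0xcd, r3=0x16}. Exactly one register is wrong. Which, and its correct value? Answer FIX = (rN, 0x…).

[0] flags=0010 → (cmp)
[1] flags=0010 CS?T → r2=0x45
[2] flags=0010 GT?T → r2=0xb1
[3] flags=0010 GT?T → r2=0xd8
[4] flags=1010 → (cmp)
[5] flags=1010 VS?F → skip
[6] flags=1010 LE?T → r0=0xfd
[7] flags=1010 HI?T → r2=0xcd
[8] flags=0010 → (cmp)
[9] flags=0010 EQ?F → skip
[10] flags=0010 GE?T → r1=0x10

FIX = (r0, 0xfd)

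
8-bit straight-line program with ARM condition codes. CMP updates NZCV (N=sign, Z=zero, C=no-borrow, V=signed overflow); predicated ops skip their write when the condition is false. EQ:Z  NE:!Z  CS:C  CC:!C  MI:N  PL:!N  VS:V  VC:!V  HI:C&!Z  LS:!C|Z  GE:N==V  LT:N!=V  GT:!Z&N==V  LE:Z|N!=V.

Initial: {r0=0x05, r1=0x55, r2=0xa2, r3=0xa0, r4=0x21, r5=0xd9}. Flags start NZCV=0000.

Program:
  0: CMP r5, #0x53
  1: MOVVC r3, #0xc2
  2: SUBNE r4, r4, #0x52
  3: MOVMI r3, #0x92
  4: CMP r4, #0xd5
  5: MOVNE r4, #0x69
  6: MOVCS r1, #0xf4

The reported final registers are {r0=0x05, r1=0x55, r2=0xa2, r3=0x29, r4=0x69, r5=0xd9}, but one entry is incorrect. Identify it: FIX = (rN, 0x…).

FIX = (r3, 0x92)

[0] flags=1010 → (cmp)
[1] flags=1010 VC?T → r3=0xc2
[2] flags=1010 NE?T → r4=0xcf
[3] flags=1010 MI?T → r3=0x92
[4] flags=1000 → (cmp)
[5] flags=1000 NE?T → r4=0x69
[6] flags=1000 CS?F → skip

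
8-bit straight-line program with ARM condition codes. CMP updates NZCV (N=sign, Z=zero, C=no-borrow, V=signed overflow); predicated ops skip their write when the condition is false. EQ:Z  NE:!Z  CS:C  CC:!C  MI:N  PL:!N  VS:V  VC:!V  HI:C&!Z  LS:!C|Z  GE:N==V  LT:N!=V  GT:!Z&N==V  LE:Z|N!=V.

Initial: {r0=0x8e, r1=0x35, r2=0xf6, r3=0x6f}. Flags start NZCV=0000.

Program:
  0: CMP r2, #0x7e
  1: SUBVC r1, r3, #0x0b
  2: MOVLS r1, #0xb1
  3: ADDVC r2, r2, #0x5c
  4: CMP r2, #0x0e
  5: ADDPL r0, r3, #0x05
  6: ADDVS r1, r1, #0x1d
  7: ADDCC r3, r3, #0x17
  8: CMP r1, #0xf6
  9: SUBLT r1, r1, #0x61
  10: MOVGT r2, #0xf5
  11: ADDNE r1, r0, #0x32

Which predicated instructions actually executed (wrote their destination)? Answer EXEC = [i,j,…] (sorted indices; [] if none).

EXEC = [10,11]

[0] flags=0011 → (cmp)
[1] flags=0011 VC?F → skip
[2] flags=0011 LS?F → skip
[3] flags=0011 VC?F → skip
[4] flags=1010 → (cmp)
[5] flags=1010 PL?F → skip
[6] flags=1010 VS?F → skip
[7] flags=1010 CC?F → skip
[8] flags=0000 → (cmp)
[9] flags=0000 LT?F → skip
[10] flags=0000 GT?T → r2=0xf5
[11] flags=0000 NE?T → r1=0xc0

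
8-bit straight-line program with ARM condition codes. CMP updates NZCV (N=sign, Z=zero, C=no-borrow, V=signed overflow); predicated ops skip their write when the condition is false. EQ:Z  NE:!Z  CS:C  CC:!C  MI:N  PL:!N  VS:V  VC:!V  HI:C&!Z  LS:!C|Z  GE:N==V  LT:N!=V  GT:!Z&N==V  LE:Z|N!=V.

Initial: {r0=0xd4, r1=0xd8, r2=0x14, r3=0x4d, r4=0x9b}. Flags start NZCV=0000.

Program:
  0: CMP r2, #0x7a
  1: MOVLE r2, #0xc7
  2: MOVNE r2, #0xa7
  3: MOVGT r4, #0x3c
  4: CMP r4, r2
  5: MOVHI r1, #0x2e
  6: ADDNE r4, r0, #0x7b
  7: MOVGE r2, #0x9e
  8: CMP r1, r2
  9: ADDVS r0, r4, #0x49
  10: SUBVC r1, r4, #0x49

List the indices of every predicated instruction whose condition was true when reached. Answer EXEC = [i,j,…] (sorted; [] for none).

[0] flags=1000 → (cmp)
[1] flags=1000 LE?T → r2=0xc7
[2] flags=1000 NE?T → r2=0xa7
[3] flags=1000 GT?F → skip
[4] flags=1000 → (cmp)
[5] flags=1000 HI?F → skip
[6] flags=1000 NE?T → r4=0x4f
[7] flags=1000 GE?F → skip
[8] flags=0010 → (cmp)
[9] flags=0010 VS?F → skip
[10] flags=0010 VC?T → r1=0x06

EXEC = [1,2,6,10]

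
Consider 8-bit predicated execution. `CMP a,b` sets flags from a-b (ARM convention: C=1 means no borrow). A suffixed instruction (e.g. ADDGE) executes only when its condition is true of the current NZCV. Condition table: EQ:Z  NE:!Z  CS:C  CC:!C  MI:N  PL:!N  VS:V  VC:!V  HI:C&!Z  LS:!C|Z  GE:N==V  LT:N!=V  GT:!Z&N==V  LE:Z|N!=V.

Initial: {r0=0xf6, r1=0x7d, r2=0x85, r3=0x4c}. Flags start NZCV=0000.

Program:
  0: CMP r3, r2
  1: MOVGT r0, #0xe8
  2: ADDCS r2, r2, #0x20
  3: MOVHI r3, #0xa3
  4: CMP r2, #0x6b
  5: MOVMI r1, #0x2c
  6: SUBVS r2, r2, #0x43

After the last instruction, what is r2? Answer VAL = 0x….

VAL = 0x42

[0] flags=1001 → (cmp)
[1] flags=1001 GT?T → r0=0xe8
[2] flags=1001 CS?F → skip
[3] flags=1001 HI?F → skip
[4] flags=0011 → (cmp)
[5] flags=0011 MI?F → skip
[6] flags=0011 VS?T → r2=0x42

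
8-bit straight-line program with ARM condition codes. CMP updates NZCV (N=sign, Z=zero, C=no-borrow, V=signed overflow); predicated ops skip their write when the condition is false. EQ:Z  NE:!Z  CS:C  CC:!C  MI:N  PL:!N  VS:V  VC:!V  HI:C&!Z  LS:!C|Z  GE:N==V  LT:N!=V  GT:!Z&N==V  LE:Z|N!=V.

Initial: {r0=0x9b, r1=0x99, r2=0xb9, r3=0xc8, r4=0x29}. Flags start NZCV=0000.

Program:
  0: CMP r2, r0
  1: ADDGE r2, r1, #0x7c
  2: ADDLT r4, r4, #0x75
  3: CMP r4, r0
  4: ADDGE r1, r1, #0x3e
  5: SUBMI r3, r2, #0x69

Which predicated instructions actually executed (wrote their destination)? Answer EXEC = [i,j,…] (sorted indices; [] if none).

EXEC = [1,4,5]

[0] flags=0010 → (cmp)
[1] flags=0010 GE?T → r2=0x15
[2] flags=0010 LT?F → skip
[3] flags=1001 → (cmp)
[4] flags=1001 GE?T → r1=0xd7
[5] flags=1001 MI?T → r3=0xac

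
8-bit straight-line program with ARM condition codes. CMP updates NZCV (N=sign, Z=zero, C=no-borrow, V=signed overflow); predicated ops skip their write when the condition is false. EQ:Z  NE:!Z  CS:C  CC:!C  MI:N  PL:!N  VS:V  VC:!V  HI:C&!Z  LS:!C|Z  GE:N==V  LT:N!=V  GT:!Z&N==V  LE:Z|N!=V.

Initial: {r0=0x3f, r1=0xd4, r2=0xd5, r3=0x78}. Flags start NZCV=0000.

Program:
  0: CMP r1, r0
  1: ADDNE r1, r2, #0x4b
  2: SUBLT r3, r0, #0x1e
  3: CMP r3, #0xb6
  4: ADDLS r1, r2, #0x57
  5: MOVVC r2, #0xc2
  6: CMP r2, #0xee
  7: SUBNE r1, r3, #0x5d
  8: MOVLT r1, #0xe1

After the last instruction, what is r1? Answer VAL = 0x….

[0] flags=1010 → (cmp)
[1] flags=1010 NE?T → r1=0x20
[2] flags=1010 LT?T → r3=0x21
[3] flags=0000 → (cmp)
[4] flags=0000 LS?T → r1=0x2c
[5] flags=0000 VC?T → r2=0xc2
[6] flags=1000 → (cmp)
[7] flags=1000 NE?T → r1=0xc4
[8] flags=1000 LT?T → r1=0xe1

VAL = 0xe1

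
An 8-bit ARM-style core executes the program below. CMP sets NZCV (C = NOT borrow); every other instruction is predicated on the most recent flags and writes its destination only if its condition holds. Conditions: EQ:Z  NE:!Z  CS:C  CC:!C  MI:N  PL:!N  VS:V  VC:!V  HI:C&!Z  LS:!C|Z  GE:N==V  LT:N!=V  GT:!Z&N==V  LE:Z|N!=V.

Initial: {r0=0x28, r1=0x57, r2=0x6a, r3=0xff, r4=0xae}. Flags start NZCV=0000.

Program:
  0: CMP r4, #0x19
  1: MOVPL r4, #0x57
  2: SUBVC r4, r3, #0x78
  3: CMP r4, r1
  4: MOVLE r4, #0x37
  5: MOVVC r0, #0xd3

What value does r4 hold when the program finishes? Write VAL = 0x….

[0] flags=1010 → (cmp)
[1] flags=1010 PL?F → skip
[2] flags=1010 VC?T → r4=0x87
[3] flags=0011 → (cmp)
[4] flags=0011 LE?T → r4=0x37
[5] flags=0011 VC?F → skip

VAL = 0x37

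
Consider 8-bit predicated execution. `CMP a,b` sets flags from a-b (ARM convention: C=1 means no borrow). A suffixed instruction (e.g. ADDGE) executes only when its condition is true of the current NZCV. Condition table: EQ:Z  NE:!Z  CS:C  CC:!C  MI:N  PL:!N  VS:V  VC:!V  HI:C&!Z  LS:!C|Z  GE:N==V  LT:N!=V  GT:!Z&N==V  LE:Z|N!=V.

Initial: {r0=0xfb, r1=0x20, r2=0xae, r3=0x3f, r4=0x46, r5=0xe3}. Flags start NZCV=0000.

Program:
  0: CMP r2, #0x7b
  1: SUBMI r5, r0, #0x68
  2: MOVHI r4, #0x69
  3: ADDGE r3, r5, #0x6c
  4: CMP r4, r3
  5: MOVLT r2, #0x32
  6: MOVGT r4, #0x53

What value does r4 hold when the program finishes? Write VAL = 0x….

0: ✓ CMP  NZCV=0011
1: · SUBMI
2: ✓ MOVHI  r4←0x69
3: · ADDGE
4: ✓ CMP  NZCV=0010
5: · MOVLT
6: ✓ MOVGT  r4←0x53

VAL = 0x53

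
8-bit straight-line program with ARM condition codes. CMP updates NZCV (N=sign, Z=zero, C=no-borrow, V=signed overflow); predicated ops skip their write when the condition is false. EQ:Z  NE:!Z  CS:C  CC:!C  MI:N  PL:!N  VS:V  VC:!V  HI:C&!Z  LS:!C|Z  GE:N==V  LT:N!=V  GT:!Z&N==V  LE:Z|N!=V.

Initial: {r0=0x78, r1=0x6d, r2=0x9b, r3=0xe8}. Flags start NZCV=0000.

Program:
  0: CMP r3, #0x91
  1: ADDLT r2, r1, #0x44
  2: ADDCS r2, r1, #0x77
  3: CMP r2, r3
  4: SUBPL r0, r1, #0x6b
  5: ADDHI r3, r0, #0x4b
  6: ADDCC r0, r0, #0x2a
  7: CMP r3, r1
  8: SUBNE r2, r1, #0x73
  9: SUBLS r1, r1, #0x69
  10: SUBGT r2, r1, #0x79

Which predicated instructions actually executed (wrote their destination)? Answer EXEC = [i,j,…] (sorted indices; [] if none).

EXEC = [2,6,8]

0: ✓ CMP  NZCV=0010
1: · ADDLT
2: ✓ ADDCS  r2←0xe4
3: ✓ CMP  NZCV=1000
4: · SUBPL
5: · ADDHI
6: ✓ ADDCC  r0←0xa2
7: ✓ CMP  NZCV=0011
8: ✓ SUBNE  r2←0xfa
9: · SUBLS
10: · SUBGT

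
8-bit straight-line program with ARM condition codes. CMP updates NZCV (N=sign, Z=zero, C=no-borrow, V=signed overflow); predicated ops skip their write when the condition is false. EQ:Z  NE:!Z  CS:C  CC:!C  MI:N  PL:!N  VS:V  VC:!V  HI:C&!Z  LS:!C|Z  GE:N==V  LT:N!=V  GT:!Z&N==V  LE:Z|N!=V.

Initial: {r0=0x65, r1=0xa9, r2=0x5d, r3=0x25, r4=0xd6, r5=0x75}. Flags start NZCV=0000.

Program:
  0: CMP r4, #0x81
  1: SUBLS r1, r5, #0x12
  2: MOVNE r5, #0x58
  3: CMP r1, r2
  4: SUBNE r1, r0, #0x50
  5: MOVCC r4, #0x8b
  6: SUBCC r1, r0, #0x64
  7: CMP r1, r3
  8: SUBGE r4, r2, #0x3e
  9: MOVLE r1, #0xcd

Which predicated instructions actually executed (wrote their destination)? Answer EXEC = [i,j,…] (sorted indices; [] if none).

[0] flags=0010 → (cmp)
[1] flags=0010 LS?F → skip
[2] flags=0010 NE?T → r5=0x58
[3] flags=0011 → (cmp)
[4] flags=0011 NE?T → r1=0x15
[5] flags=0011 CC?F → skip
[6] flags=0011 CC?F → skip
[7] flags=1000 → (cmp)
[8] flags=1000 GE?F → skip
[9] flags=1000 LE?T → r1=0xcd

EXEC = [2,4,9]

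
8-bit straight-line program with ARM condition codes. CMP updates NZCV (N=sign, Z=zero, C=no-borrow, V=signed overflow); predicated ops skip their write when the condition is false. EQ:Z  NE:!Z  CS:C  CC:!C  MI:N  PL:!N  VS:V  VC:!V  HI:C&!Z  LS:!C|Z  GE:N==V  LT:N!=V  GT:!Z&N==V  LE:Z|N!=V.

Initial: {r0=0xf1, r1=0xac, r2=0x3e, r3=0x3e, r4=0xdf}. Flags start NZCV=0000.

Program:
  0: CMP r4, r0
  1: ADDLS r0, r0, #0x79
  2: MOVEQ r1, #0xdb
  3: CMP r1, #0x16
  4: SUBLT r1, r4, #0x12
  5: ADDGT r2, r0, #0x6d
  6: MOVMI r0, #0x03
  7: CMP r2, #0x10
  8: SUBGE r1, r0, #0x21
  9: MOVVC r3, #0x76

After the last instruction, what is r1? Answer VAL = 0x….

VAL = 0xe2

[0] flags=1000 → (cmp)
[1] flags=1000 LS?T → r0=0x6a
[2] flags=1000 EQ?F → skip
[3] flags=1010 → (cmp)
[4] flags=1010 LT?T → r1=0xcd
[5] flags=1010 GT?F → skip
[6] flags=1010 MI?T → r0=0x03
[7] flags=0010 → (cmp)
[8] flags=0010 GE?T → r1=0xe2
[9] flags=0010 VC?T → r3=0x76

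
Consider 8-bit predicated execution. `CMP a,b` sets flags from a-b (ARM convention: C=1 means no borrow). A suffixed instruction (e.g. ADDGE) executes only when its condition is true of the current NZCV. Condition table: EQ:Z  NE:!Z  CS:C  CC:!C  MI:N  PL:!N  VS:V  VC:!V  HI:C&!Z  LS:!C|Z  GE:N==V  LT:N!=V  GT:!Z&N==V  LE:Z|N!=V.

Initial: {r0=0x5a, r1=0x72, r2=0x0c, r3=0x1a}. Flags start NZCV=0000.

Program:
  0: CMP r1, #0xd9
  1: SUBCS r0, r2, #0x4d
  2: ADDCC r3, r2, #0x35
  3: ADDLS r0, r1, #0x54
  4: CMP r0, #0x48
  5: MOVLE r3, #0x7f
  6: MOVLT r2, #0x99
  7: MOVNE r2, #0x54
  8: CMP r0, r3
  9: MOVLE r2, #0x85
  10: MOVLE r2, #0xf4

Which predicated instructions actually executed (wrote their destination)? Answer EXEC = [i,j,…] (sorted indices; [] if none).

[0] flags=1001 → (cmp)
[1] flags=1001 CS?F → skip
[2] flags=1001 CC?T → r3=0x41
[3] flags=1001 LS?T → r0=0xc6
[4] flags=0011 → (cmp)
[5] flags=0011 LE?T → r3=0x7f
[6] flags=0011 LT?T → r2=0x99
[7] flags=0011 NE?T → r2=0x54
[8] flags=0011 → (cmp)
[9] flags=0011 LE?T → r2=0x85
[10] flags=0011 LE?T → r2=0xf4

EXEC = [2,3,5,6,7,9,10]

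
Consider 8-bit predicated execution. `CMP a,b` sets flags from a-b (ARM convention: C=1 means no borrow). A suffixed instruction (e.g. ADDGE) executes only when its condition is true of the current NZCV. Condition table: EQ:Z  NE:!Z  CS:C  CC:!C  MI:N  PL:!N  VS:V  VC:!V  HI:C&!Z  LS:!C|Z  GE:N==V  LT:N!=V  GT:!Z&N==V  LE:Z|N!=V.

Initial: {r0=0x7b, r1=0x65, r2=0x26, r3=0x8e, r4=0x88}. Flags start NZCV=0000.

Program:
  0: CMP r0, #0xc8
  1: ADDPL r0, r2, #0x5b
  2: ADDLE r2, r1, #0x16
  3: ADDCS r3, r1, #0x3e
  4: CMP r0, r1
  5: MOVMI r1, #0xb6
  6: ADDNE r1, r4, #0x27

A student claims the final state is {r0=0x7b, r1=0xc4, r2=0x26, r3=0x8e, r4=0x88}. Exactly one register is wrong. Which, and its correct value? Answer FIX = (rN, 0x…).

[0] flags=1001 → (cmp)
[1] flags=1001 PL?F → skip
[2] flags=1001 LE?F → skip
[3] flags=1001 CS?F → skip
[4] flags=0010 → (cmp)
[5] flags=0010 MI?F → skip
[6] flags=0010 NE?T → r1=0xaf

FIX = (r1, 0xaf)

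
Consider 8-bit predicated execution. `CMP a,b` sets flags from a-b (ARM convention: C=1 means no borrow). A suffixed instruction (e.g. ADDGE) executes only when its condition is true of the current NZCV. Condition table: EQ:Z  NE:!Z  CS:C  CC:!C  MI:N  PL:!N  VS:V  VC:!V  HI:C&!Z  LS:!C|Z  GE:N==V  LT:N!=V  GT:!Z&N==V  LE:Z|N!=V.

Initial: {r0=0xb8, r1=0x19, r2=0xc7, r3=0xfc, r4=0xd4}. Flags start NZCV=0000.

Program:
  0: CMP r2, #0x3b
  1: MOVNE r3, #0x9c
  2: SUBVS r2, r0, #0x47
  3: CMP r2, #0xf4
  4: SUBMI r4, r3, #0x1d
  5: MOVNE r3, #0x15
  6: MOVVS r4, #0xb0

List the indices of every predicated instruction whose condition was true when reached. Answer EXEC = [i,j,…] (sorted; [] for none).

[0] flags=1010 → (cmp)
[1] flags=1010 NE?T → r3=0x9c
[2] flags=1010 VS?F → skip
[3] flags=1000 → (cmp)
[4] flags=1000 MI?T → r4=0x7f
[5] flags=1000 NE?T → r3=0x15
[6] flags=1000 VS?F → skip

EXEC = [1,4,5]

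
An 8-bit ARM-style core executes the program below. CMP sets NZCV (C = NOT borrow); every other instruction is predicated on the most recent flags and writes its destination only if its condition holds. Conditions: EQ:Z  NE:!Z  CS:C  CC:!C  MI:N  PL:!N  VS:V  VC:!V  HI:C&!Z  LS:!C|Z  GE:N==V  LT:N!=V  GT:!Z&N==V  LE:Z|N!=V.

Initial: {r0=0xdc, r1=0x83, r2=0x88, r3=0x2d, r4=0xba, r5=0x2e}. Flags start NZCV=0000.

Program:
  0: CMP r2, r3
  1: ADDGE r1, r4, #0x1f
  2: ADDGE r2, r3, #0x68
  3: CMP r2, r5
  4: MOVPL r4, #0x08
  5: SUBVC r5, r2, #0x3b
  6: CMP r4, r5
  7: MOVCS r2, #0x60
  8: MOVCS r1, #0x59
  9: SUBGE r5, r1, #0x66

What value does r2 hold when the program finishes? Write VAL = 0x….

VAL = 0x88

0: ✓ CMP  NZCV=0011
1: · ADDGE
2: · ADDGE
3: ✓ CMP  NZCV=0011
4: ✓ MOVPL  r4←0x08
5: · SUBVC
6: ✓ CMP  NZCV=1000
7: · MOVCS
8: · MOVCS
9: · SUBGE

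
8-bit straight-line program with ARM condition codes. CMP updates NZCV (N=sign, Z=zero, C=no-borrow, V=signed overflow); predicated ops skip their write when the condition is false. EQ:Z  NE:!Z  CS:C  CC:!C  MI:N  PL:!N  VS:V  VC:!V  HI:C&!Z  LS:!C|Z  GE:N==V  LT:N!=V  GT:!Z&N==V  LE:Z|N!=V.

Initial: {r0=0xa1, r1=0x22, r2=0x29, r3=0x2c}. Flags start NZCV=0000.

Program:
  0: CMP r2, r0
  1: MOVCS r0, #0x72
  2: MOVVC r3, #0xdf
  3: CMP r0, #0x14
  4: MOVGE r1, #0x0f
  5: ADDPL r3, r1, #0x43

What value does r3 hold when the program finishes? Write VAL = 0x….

0: ✓ CMP  NZCV=1001
1: · MOVCS
2: · MOVVC
3: ✓ CMP  NZCV=1010
4: · MOVGE
5: · ADDPL

VAL = 0x2c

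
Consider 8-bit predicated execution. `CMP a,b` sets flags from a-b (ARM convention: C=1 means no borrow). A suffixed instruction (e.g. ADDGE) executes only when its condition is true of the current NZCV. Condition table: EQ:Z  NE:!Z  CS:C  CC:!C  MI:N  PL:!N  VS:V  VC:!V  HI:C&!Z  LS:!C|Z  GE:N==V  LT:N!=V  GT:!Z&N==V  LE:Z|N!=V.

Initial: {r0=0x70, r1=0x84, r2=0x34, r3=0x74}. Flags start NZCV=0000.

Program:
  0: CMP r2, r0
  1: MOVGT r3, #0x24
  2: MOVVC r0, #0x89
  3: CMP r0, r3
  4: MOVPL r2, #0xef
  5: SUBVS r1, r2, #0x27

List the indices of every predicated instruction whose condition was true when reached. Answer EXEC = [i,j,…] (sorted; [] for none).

EXEC = [2,4,5]

[0] flags=1000 → (cmp)
[1] flags=1000 GT?F → skip
[2] flags=1000 VC?T → r0=0x89
[3] flags=0011 → (cmp)
[4] flags=0011 PL?T → r2=0xef
[5] flags=0011 VS?T → r1=0xc8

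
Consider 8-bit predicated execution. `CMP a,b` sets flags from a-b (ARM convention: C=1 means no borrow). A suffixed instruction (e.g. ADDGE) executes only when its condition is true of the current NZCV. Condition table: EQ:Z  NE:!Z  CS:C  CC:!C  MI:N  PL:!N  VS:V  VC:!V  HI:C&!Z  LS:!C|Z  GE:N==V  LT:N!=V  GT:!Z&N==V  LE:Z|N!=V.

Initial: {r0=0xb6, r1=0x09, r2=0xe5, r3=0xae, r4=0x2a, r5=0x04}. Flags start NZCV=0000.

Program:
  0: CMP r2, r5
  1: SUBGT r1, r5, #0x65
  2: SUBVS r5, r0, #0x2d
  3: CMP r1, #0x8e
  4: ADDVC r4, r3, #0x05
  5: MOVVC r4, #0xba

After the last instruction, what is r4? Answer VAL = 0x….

0: ✓ CMP  NZCV=1010
1: · SUBGT
2: · SUBVS
3: ✓ CMP  NZCV=0000
4: ✓ ADDVC  r4←0xb3
5: ✓ MOVVC  r4←0xba

VAL = 0xba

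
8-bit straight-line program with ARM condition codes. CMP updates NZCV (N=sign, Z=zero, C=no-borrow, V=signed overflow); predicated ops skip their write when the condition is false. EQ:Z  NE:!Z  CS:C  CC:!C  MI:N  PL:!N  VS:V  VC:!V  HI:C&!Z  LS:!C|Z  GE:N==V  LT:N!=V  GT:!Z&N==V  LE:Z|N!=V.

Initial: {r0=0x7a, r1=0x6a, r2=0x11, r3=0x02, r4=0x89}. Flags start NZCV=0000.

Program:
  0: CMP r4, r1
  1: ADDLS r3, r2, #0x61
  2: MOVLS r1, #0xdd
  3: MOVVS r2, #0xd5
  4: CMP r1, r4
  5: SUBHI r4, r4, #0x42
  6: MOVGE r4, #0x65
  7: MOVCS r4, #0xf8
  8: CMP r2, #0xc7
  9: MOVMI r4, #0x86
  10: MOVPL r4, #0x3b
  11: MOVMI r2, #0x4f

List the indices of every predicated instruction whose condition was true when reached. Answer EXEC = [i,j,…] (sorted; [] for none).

EXEC = [3,6,10]

0: ✓ CMP  NZCV=0011
1: · ADDLS
2: · MOVLS
3: ✓ MOVVS  r2←0xd5
4: ✓ CMP  NZCV=1001
5: · SUBHI
6: ✓ MOVGE  r4←0x65
7: · MOVCS
8: ✓ CMP  NZCV=0010
9: · MOVMI
10: ✓ MOVPL  r4←0x3b
11: · MOVMI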